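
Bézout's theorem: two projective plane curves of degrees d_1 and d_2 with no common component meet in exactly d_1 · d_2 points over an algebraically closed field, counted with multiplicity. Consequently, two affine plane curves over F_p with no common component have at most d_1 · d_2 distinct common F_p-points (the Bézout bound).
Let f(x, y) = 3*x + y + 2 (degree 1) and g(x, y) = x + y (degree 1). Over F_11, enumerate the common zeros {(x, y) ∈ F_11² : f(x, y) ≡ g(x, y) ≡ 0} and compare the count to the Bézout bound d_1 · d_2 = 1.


Common zeros: {(10, 1)}; count = 1; Bézout bound = 1.

deg(f) = 1, deg(g) = 1, so Bézout bound = 1.
Scan x ∈ F_11. For each x, list the y ∈ F_11 with f(x, y) ≡ 0 and those with g(x, y) ≡ 0 (mod 11); the common zeros in that column are the intersection.
  x = 0: f ≡ 0 at y ∈ {9}; g ≡ 0 at y ∈ {0}; common: ∅.
  x = 1: f ≡ 0 at y ∈ {6}; g ≡ 0 at y ∈ {10}; common: ∅.
  x = 2: f ≡ 0 at y ∈ {3}; g ≡ 0 at y ∈ {9}; common: ∅.
  x = 3: f ≡ 0 at y ∈ {0}; g ≡ 0 at y ∈ {8}; common: ∅.
  x = 4: f ≡ 0 at y ∈ {8}; g ≡ 0 at y ∈ {7}; common: ∅.
  x = 5: f ≡ 0 at y ∈ {5}; g ≡ 0 at y ∈ {6}; common: ∅.
  x = 6: f ≡ 0 at y ∈ {2}; g ≡ 0 at y ∈ {5}; common: ∅.
  x = 7: f ≡ 0 at y ∈ {10}; g ≡ 0 at y ∈ {4}; common: ∅.
  x = 8: f ≡ 0 at y ∈ {7}; g ≡ 0 at y ∈ {3}; common: ∅.
  x = 9: f ≡ 0 at y ∈ {4}; g ≡ 0 at y ∈ {2}; common: ∅.
  x = 10: f ≡ 0 at y ∈ {1}; g ≡ 0 at y ∈ {1}; common: {1}.
Collecting: common zeros = {(10, 1)}, so the count is 1.
Comparison with the Bézout bound: 1 ≤ 1 = deg(f)·deg(g), as expected for curves with no common component (the bound is attained).


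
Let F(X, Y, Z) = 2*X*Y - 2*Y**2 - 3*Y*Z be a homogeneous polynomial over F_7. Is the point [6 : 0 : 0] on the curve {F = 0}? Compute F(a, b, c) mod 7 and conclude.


F(6,0,0) ≡ 0 (mod 7); P is on the curve.

Evaluate F(6, 0, 0) term-by-term (mod 7).
  2*X*Y ↦ 2·6·0·1 = 0
  -2*Y**2 ↦ -2·1·0·1 = 0
  -3*Y*Z ↦ -3·1·0·0 = 0
Sum: F(6, 0, 0) = (0) + (0) + (0) = 0.
Reducing mod 7: 0 ≡ 0 (mod 7).
Since F(a, b, c) ≡ 0 (mod 7), P lies on the curve.


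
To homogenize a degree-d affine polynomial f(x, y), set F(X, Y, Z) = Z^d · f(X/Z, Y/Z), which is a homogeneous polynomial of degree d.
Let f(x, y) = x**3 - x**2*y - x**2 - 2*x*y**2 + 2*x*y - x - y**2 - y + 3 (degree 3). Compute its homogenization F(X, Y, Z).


F(X, Y, Z) = X**3 - X**2*Y - X**2*Z - 2*X*Y**2 + 2*X*Y*Z - X*Z**2 - Y**2*Z - Y*Z**2 + 3*Z**3

deg(f) = 3.
Substitute x = X/Z, y = Y/Z into f, then multiply by Z^3.
  monomial 1·x^3·y^0 ↦ 1·X^3·Y^0·Z^0.
  monomial -1·x^2·y^1 ↦ -1·X^2·Y^1·Z^0.
  monomial -1·x^2·y^0 ↦ -1·X^2·Y^0·Z^1.
  monomial -2·x^1·y^2 ↦ -2·X^1·Y^2·Z^0.
  monomial 2·x^1·y^1 ↦ 2·X^1·Y^1·Z^1.
  monomial -1·x^1·y^0 ↦ -1·X^1·Y^0·Z^2.
  monomial -1·x^0·y^2 ↦ -1·X^0·Y^2·Z^1.
  monomial -1·x^0·y^1 ↦ -1·X^0·Y^1·Z^2.
  monomial 3·x^0·y^0 ↦ 3·X^0·Y^0·Z^3.
Collecting: F(X, Y, Z) = X**3 - X**2*Y - X**2*Z - 2*X*Y**2 + 2*X*Y*Z - X*Z**2 - Y**2*Z - Y*Z**2 + 3*Z**3.


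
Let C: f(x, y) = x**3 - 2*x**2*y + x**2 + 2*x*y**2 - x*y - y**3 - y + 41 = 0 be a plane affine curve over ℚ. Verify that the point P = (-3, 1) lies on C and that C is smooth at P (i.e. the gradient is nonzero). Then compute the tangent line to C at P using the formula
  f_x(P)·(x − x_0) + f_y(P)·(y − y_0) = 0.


Tangent line at P: 34*x - 31*y + 133 = 0.

Step 1: f(-3, 1) = 0, so P lies on C.
Step 2: partial derivatives
  f_x(x, y) = 3*x**2 - 4*x*y + 2*x + 2*y**2 - y, f_y(x, y) = -2*x**2 + 4*x*y - x - 3*y**2 - 1.
  f_x(P) = 34, f_y(P) = -31 (gradient nonzero, so P is smooth).
Step 3: tangent line at P: 34·(x − -3) + -31·(y − 1) = 0.
Expanding: 34*x - 31*y + 133 = 0.


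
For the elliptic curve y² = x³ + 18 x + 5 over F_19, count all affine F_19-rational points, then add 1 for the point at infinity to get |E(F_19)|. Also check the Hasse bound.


Affine points = {(0, 9), (0, 10), (1, 9), (1, 10), (2, 7), (2, 12), (5, 7), (5, 12), (6, 5), (6, 14), (10, 8), (10, 11), (12, 7), (12, 12), (13, 2), (13, 17), (16, 0), (18, 9), (18, 10)}; affine count = 19; |E(F_19)| = 20.

Discriminant check: Δ ∝ 4a³ + 27b² = 4·18³ + 27·5² = 4·5832 + 27·25 ≡ 6 (mod 19). Nonzero ⇒ E is nonsingular.
For each x ∈ F_19, compute rhs = x³ + 18·x + 5 mod 19, then count y ∈ F_19 with y² ≡ rhs.
  x = 0: rhs = 5, matching y values: 9, 10 (2 points).
  x = 1: rhs = 5, matching y values: 9, 10 (2 points).
  x = 2: rhs = 11, matching y values: 7, 12 (2 points).
  x = 3: rhs = 10, matching y values: none (0 points).
  x = 4: rhs = 8, matching y values: none (0 points).
  x = 5: rhs = 11, matching y values: 7, 12 (2 points).
  x = 6: rhs = 6, matching y values: 5, 14 (2 points).
  x = 7: rhs = 18, matching y values: none (0 points).
  x = 8: rhs = 15, matching y values: none (0 points).
  x = 9: rhs = 3, matching y values: none (0 points).
  x = 10: rhs = 7, matching y values: 8, 11 (2 points).
  x = 11: rhs = 14, matching y values: none (0 points).
  x = 12: rhs = 11, matching y values: 7, 12 (2 points).
  x = 13: rhs = 4, matching y values: 2, 17 (2 points).
  x = 14: rhs = 18, matching y values: none (0 points).
  x = 15: rhs = 2, matching y values: none (0 points).
  x = 16: rhs = 0, matching y values: 0 (1 points).
  x = 17: rhs = 18, matching y values: none (0 points).
  x = 18: rhs = 5, matching y values: 9, 10 (2 points).
Total affine count: 19.
Full point count |E(F_19)| = 19 + 1 = 20.
Hasse bound: |20 − (19+1)| = |0| = 0 ≤ 2√19 ≈ 8.7178 ✓.


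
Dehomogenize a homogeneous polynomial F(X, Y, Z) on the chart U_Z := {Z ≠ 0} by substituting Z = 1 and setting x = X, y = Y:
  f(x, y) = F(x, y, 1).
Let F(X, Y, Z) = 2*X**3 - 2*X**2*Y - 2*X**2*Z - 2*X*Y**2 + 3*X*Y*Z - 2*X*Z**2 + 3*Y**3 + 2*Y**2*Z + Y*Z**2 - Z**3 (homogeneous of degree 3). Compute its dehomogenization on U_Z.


f(x, y) = 2*x**3 - 2*x**2*y - 2*x**2 - 2*x*y**2 + 3*x*y - 2*x + 3*y**3 + 2*y**2 + y - 1

On U_Z we set Z = 1. Each monomial c·X^i·Y^j·Z^k in F becomes c·x^i·y^j·1^k = c·x^i·y^j.
Substituting Z = 1: F(X, Y, 1) = 2*x**3 - 2*x**2*y - 2*x**2 - 2*x*y**2 + 3*x*y - 2*x + 3*y**3 + 2*y**2 + y - 1.
Note: deg(f) ≤ deg(F) = 3; strict inequality happens when F is divisible by Z (lost terms).


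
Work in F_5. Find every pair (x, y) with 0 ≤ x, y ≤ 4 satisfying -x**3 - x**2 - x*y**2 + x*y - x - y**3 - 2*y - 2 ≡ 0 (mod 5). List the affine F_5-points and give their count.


Affine F_5-points: {(0, 1), (0, 3), (1, 0)}; count = 3.

For each of the 25 pairs (x, y) ∈ F_5², evaluate f(x, y) mod 5. Record the zeros.
  x = 0: [0↦3, 1↦0, 2↦1, 3↦0, 4↦1]  zeros at y ∈ {1, 3}
  x = 1: [0↦0, 1↦2, 2↦1, 3↦1, 4↦1]  zeros at y ∈ {0}
  x = 2: [0↦4, 1↦1, 2↦3, 3↦4, 4↦3]  zeros at y ∈ ∅
  x = 3: [0↦4, 1↦1, 2↦1, 3↦3, 4↦1]  zeros at y ∈ ∅
  x = 4: [0↦4, 1↦1, 2↦4, 3↦2, 4↦4]  zeros at y ∈ ∅
Collecting zeros: affine points = {(0, 1), (0, 3), (1, 0)}.
Total count |C(F_5)_aff| = 3.


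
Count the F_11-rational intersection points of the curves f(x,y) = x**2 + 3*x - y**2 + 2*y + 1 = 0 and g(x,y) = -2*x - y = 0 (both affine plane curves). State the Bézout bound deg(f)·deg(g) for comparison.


Common zeros: ∅; count = 0; Bézout bound = 2.

deg(f) = 2, deg(g) = 1, so Bézout bound = 2.
Scan x ∈ F_11. For each x, list the y ∈ F_11 with f(x, y) ≡ 0 and those with g(x, y) ≡ 0 (mod 11); the common zeros in that column are the intersection.
  x = 0: f ≡ 0 at y ∈ ∅; g ≡ 0 at y ∈ {0}; common: ∅.
  x = 1: f ≡ 0 at y ∈ ∅; g ≡ 0 at y ∈ {9}; common: ∅.
  x = 2: f ≡ 0 at y ∈ {0, 2}; g ≡ 0 at y ∈ {7}; common: ∅.
  x = 3: f ≡ 0 at y ∈ {4, 9}; g ≡ 0 at y ∈ {5}; common: ∅.
  x = 4: f ≡ 0 at y ∈ ∅; g ≡ 0 at y ∈ {3}; common: ∅.
  x = 5: f ≡ 0 at y ∈ {4, 9}; g ≡ 0 at y ∈ {1}; common: ∅.
  x = 6: f ≡ 0 at y ∈ {0, 2}; g ≡ 0 at y ∈ {10}; common: ∅.
  x = 7: f ≡ 0 at y ∈ ∅; g ≡ 0 at y ∈ {8}; common: ∅.
  x = 8: f ≡ 0 at y ∈ ∅; g ≡ 0 at y ∈ {6}; common: ∅.
  x = 9: f ≡ 0 at y ∈ {1}; g ≡ 0 at y ∈ {4}; common: ∅.
  x = 10: f ≡ 0 at y ∈ {1}; g ≡ 0 at y ∈ {2}; common: ∅.
Collecting: common zeros = ∅, so the count is 0.
Comparison with the Bézout bound: 0 ≤ 2 = deg(f)·deg(g), as expected for curves with no common component (the affine F_11-count falls short of the bound because intersections may lie at infinity, over extension fields, or carry multiplicity).


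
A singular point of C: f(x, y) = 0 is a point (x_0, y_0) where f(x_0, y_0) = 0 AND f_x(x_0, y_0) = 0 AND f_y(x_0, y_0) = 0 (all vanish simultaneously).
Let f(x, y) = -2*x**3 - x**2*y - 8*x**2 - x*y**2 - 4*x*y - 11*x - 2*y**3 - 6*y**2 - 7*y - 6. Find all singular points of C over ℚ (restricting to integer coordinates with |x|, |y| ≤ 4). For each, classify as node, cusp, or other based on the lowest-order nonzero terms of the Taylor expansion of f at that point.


Singular points: {(-1, -1)}; classification: node.

Compute partial derivatives:
  f_x = -6*x**2 - 2*x*y - 16*x - y**2 - 4*y - 11.
  f_y = -x**2 - 2*x*y - 4*x - 6*y**2 - 12*y - 7.
Scan x_0 ∈ {−4, ..., 4}. For each x_0, f_y(x_0, y) is a polynomial in y; find its integer roots y ∈ {−4, ..., 4}, then test f_x and f at those candidates.
  x = -4: f_y(-4, y) = -6*y**2 - 4*y - 7; no integer root y with |y| ≤ 4.
  x = -3: f_y(-3, y) = -6*y**2 - 6*y - 4; no integer root y with |y| ≤ 4.
  x = -2: f_y(-2, y) = -6*y**2 - 8*y - 3; no integer root y with |y| ≤ 4.
  x = -1: f_y(-1, y) = -6*y**2 - 10*y - 4; vanishes at y ∈ {-1}. (-1, -1): f_x = 0, f = 0 — SINGULAR.
  x = 0: f_y(0, y) = -6*y**2 - 12*y - 7; no integer root y with |y| ≤ 4.
  x = 1: f_y(1, y) = -6*y**2 - 14*y - 12; no integer root y with |y| ≤ 4.
  x = 2: f_y(2, y) = -6*y**2 - 16*y - 19; no integer root y with |y| ≤ 4.
  x = 3: f_y(3, y) = -6*y**2 - 18*y - 28; no integer root y with |y| ≤ 4.
  x = 4: f_y(4, y) = -6*y**2 - 20*y - 39; no integer root y with |y| ≤ 4.
Only singular point on the grid: (-1, -1).
Classify: substitute x = -1 + u, y = -1 + v and expand: f = -2*u**3 - u**2*v - u**2 - u*v**2 - 2*v**3 + v**2.
No constant or linear terms (consistent with a singular point). Quadratic part: -u**2 + v**2. Cubic part: -2*u**3 - u**2*v - u*v**2 - 2*v**3.
The quadratic part v**2 - u**2 = (v − u)(v + u) splits into two distinct linear factors, so there are two distinct tangent lines y − -1 = ±(x − -1) — this is a node (ordinary double point).
Classification: node.


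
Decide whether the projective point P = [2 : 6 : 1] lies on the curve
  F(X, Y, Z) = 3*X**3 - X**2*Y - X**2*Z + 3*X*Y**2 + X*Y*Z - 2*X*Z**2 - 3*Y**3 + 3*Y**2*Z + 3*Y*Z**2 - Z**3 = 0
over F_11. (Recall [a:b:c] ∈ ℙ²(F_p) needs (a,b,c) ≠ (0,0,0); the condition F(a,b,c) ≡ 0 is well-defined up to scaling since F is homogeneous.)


F(2,6,1) ≡ 5 (mod 11); P is NOT on the curve.

Evaluate F(2, 6, 1) term-by-term (mod 11).
  3*X**3 ↦ 3·8·1·1 = 24
  -X**2*Y ↦ -1·4·6·1 = -24
  -X**2*Z ↦ -1·4·1·1 = -4
  3*X*Y**2 ↦ 3·2·36·1 = 216
  X*Y*Z ↦ 1·2·6·1 = 12
  -2*X*Z**2 ↦ -2·2·1·1 = -4
  -3*Y**3 ↦ -3·1·216·1 = -648
  3*Y**2*Z ↦ 3·1·36·1 = 108
  3*Y*Z**2 ↦ 3·1·6·1 = 18
  -Z**3 ↦ -1·1·1·1 = -1
Sum: F(2, 6, 1) = (24) + (-24) + (-4) + (216) + (12) + (-4) + (-648) + (108) + (18) + (-1) = -303.
Reducing mod 11: -303 ≡ 5 (mod 11).
Since F(a, b, c) ≡ 5 ≠ 0 (mod 11), P does NOT lie on the curve.


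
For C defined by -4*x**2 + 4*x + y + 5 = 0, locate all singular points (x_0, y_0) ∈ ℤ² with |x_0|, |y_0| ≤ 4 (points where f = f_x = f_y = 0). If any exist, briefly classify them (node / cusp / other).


No singular points in the scanned grid; C is smooth there.

Compute partial derivatives:
  f_x = 4 - 8*x.
  f_y = 1.
f_y = 1 is a nonzero constant, so f_y never vanishes: no point (x, y) can satisfy f = f_x = f_y = 0. In particular no (x, y) ∈ {−4, ..., 4}² is singular; the curve is smooth.


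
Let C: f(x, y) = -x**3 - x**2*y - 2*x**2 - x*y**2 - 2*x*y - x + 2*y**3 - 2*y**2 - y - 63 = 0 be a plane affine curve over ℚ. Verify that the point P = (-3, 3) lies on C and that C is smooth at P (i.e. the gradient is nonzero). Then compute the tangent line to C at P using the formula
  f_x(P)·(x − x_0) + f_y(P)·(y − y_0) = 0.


Tangent line at P: -13*x + 56*y - 207 = 0.

Step 1: f(-3, 3) = 0, so P lies on C.
Step 2: partial derivatives
  f_x(x, y) = -3*x**2 - 2*x*y - 4*x - y**2 - 2*y - 1, f_y(x, y) = -x**2 - 2*x*y - 2*x + 6*y**2 - 4*y - 1.
  f_x(P) = -13, f_y(P) = 56 (gradient nonzero, so P is smooth).
Step 3: tangent line at P: -13·(x − -3) + 56·(y − 3) = 0.
Expanding: -13*x + 56*y - 207 = 0.


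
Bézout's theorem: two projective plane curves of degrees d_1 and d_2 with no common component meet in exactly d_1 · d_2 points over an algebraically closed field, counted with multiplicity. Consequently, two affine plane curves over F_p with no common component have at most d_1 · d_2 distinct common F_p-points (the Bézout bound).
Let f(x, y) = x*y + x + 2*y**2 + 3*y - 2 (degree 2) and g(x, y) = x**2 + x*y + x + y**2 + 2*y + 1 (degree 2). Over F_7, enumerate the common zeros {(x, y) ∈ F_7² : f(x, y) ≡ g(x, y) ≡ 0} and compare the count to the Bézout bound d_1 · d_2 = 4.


Common zeros: {(2, 0)}; count = 1; Bézout bound = 4.

deg(f) = 2, deg(g) = 2, so Bézout bound = 4.
Scan x ∈ F_7. For each x, list the y ∈ F_7 with f(x, y) ≡ 0 and those with g(x, y) ≡ 0 (mod 7); the common zeros in that column are the intersection.
  x = 0: f ≡ 0 at y ∈ {4, 5}; g ≡ 0 at y ∈ {6}; common: ∅.
  x = 1: f ≡ 0 at y ∈ ∅; g ≡ 0 at y ∈ {1, 3}; common: ∅.
  x = 2: f ≡ 0 at y ∈ {0, 1}; g ≡ 0 at y ∈ {0, 3}; common: {0}.
  x = 3: f ≡ 0 at y ∈ {2}; g ≡ 0 at y ∈ {4, 5}; common: ∅.
  x = 4: f ≡ 0 at y ∈ ∅; g ≡ 0 at y ∈ {0, 1}; common: ∅.
  x = 5: f ≡ 0 at y ∈ ∅; g ≡ 0 at y ∈ {2, 5}; common: ∅.
  x = 6: f ≡ 0 at y ∈ {3}; g ≡ 0 at y ∈ {2, 4}; common: ∅.
Collecting: common zeros = {(2, 0)}, so the count is 1.
Comparison with the Bézout bound: 1 ≤ 4 = deg(f)·deg(g), as expected for curves with no common component (the affine F_7-count falls short of the bound because intersections may lie at infinity, over extension fields, or carry multiplicity).


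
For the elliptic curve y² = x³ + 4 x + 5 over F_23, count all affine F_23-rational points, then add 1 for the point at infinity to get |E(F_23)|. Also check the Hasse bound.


Affine points = {(4, 4), (4, 19), (5, 9), (5, 14), (7, 10), (7, 13), (11, 0), (13, 0), (15, 6), (15, 17), (16, 5), (16, 18), (17, 8), (17, 15), (20, 9), (20, 14), (21, 9), (21, 14), (22, 0)}; affine count = 19; |E(F_23)| = 20.

Discriminant check: Δ ∝ 4a³ + 27b² = 4·4³ + 27·5² = 4·64 + 27·25 ≡ 11 (mod 23). Nonzero ⇒ E is nonsingular.
For each x ∈ F_23, compute rhs = x³ + 4·x + 5 mod 23, then count y ∈ F_23 with y² ≡ rhs.
  x = 0: rhs = 5, matching y values: none (0 points).
  x = 1: rhs = 10, matching y values: none (0 points).
  x = 2: rhs = 21, matching y values: none (0 points).
  x = 3: rhs = 21, matching y values: none (0 points).
  x = 4: rhs = 16, matching y values: 4, 19 (2 points).
  x = 5: rhs = 12, matching y values: 9, 14 (2 points).
  x = 6: rhs = 15, matching y values: none (0 points).
  x = 7: rhs = 8, matching y values: 10, 13 (2 points).
  x = 8: rhs = 20, matching y values: none (0 points).
  x = 9: rhs = 11, matching y values: none (0 points).
  x = 10: rhs = 10, matching y values: none (0 points).
  x = 11: rhs = 0, matching y values: 0 (1 points).
  x = 12: rhs = 10, matching y values: none (0 points).
  x = 13: rhs = 0, matching y values: 0 (1 points).
  x = 14: rhs = 22, matching y values: none (0 points).
  x = 15: rhs = 13, matching y values: 6, 17 (2 points).
  x = 16: rhs = 2, matching y values: 5, 18 (2 points).
  x = 17: rhs = 18, matching y values: 8, 15 (2 points).
  x = 18: rhs = 21, matching y values: none (0 points).
  x = 19: rhs = 17, matching y values: none (0 points).
  x = 20: rhs = 12, matching y values: 9, 14 (2 points).
  x = 21: rhs = 12, matching y values: 9, 14 (2 points).
  x = 22: rhs = 0, matching y values: 0 (1 points).
Total affine count: 19.
Full point count |E(F_23)| = 19 + 1 = 20.
Hasse bound: |20 − (23+1)| = |-4| = 4 ≤ 2√23 ≈ 9.5917 ✓.


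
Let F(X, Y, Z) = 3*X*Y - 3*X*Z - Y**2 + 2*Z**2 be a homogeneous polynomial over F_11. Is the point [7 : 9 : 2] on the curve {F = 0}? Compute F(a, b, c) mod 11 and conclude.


F(7,9,2) ≡ 8 (mod 11); P is NOT on the curve.

Evaluate F(7, 9, 2) term-by-term (mod 11).
  3*X*Y ↦ 3·7·9·1 = 189
  -3*X*Z ↦ -3·7·1·2 = -42
  -Y**2 ↦ -1·1·81·1 = -81
  2*Z**2 ↦ 2·1·1·4 = 8
Sum: F(7, 9, 2) = (189) + (-42) + (-81) + (8) = 74.
Reducing mod 11: 74 ≡ 8 (mod 11).
Since F(a, b, c) ≡ 8 ≠ 0 (mod 11), P does NOT lie on the curve.


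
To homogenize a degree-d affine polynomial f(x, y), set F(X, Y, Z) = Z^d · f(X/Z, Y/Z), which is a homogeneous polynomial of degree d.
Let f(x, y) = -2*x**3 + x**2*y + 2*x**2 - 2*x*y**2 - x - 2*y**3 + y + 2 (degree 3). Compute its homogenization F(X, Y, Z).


F(X, Y, Z) = -2*X**3 + X**2*Y + 2*X**2*Z - 2*X*Y**2 - X*Z**2 - 2*Y**3 + Y*Z**2 + 2*Z**3

deg(f) = 3.
Substitute x = X/Z, y = Y/Z into f, then multiply by Z^3.
  monomial -2·x^3·y^0 ↦ -2·X^3·Y^0·Z^0.
  monomial 1·x^2·y^1 ↦ 1·X^2·Y^1·Z^0.
  monomial 2·x^2·y^0 ↦ 2·X^2·Y^0·Z^1.
  monomial -2·x^1·y^2 ↦ -2·X^1·Y^2·Z^0.
  monomial -1·x^1·y^0 ↦ -1·X^1·Y^0·Z^2.
  monomial -2·x^0·y^3 ↦ -2·X^0·Y^3·Z^0.
  monomial 1·x^0·y^1 ↦ 1·X^0·Y^1·Z^2.
  monomial 2·x^0·y^0 ↦ 2·X^0·Y^0·Z^3.
Collecting: F(X, Y, Z) = -2*X**3 + X**2*Y + 2*X**2*Z - 2*X*Y**2 - X*Z**2 - 2*Y**3 + Y*Z**2 + 2*Z**3.


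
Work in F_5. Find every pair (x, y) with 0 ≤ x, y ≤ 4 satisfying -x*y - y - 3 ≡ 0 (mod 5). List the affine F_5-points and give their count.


Affine F_5-points: {(0, 2), (1, 1), (2, 4), (3, 3)}; count = 4.

For each of the 25 pairs (x, y) ∈ F_5², evaluate f(x, y) mod 5. Record the zeros.
  x = 0: [0↦2, 1↦1, 2↦0, 3↦4, 4↦3]  zeros at y ∈ {2}
  x = 1: [0↦2, 1↦0, 2↦3, 3↦1, 4↦4]  zeros at y ∈ {1}
  x = 2: [0↦2, 1↦4, 2↦1, 3↦3, 4↦0]  zeros at y ∈ {4}
  x = 3: [0↦2, 1↦3, 2↦4, 3↦0, 4↦1]  zeros at y ∈ {3}
  x = 4: [0↦2, 1↦2, 2↦2, 3↦2, 4↦2]  zeros at y ∈ ∅
Collecting zeros: affine points = {(0, 2), (1, 1), (2, 4), (3, 3)}.
Total count |C(F_5)_aff| = 4.


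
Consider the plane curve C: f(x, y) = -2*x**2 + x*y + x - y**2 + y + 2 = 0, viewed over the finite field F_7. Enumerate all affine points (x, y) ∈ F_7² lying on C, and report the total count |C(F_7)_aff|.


Affine F_7-points: {(0, 2), (0, 6), (1, 4), (1, 5), (2, 5), (5, 2), (5, 4)}; count = 7.

For each of the 49 pairs (x, y) ∈ F_7², evaluate f(x, y) mod 7. Record the zeros.
  x = 0: [0↦2, 1↦2, 2↦0, 3↦3, 4↦4, 5↦3, 6↦0]  zeros at y ∈ {2, 6}
  x = 1: [0↦1, 1↦2, 2↦1, 3↦5, 4↦0, 5↦0, 6↦5]  zeros at y ∈ {4, 5}
  x = 2: [0↦3, 1↦5, 2↦5, 3↦3, 4↦6, 5↦0, 6↦6]  zeros at y ∈ {5}
  x = 3: [0↦1, 1↦4, 2↦5, 3↦4, 4↦1, 5↦3, 6↦3]  zeros at y ∈ ∅
  x = 4: [0↦2, 1↦6, 2↦1, 3↦1, 4↦6, 5↦2, 6↦3]  zeros at y ∈ ∅
  x = 5: [0↦6, 1↦4, 2↦0, 3↦1, 4↦0, 5↦4, 6↦6]  zeros at y ∈ {2, 4}
  x = 6: [0↦6, 1↦5, 2↦2, 3↦4, 4↦4, 5↦2, 6↦5]  zeros at y ∈ ∅
Collecting zeros: affine points = {(0, 2), (0, 6), (1, 4), (1, 5), (2, 5), (5, 2), (5, 4)}.
Total count |C(F_7)_aff| = 7.


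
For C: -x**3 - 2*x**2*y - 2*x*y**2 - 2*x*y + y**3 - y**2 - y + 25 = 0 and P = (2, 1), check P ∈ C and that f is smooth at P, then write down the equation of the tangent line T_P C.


Tangent line at P: -24*x - 20*y + 68 = 0.

Step 1: f(2, 1) = 0, so P lies on C.
Step 2: partial derivatives
  f_x(x, y) = -3*x**2 - 4*x*y - 2*y**2 - 2*y, f_y(x, y) = -2*x**2 - 4*x*y - 2*x + 3*y**2 - 2*y - 1.
  f_x(P) = -24, f_y(P) = -20 (gradient nonzero, so P is smooth).
Step 3: tangent line at P: -24·(x − 2) + -20·(y − 1) = 0.
Expanding: -24*x - 20*y + 68 = 0.


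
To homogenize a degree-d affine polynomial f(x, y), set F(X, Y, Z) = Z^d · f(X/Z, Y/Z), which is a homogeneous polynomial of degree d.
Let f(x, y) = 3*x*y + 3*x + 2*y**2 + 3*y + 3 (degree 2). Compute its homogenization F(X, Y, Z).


F(X, Y, Z) = 3*X*Y + 3*X*Z + 2*Y**2 + 3*Y*Z + 3*Z**2

deg(f) = 2.
Substitute x = X/Z, y = Y/Z into f, then multiply by Z^2.
  monomial 3·x^1·y^1 ↦ 3·X^1·Y^1·Z^0.
  monomial 3·x^1·y^0 ↦ 3·X^1·Y^0·Z^1.
  monomial 2·x^0·y^2 ↦ 2·X^0·Y^2·Z^0.
  monomial 3·x^0·y^1 ↦ 3·X^0·Y^1·Z^1.
  monomial 3·x^0·y^0 ↦ 3·X^0·Y^0·Z^2.
Collecting: F(X, Y, Z) = 3*X*Y + 3*X*Z + 2*Y**2 + 3*Y*Z + 3*Z**2.


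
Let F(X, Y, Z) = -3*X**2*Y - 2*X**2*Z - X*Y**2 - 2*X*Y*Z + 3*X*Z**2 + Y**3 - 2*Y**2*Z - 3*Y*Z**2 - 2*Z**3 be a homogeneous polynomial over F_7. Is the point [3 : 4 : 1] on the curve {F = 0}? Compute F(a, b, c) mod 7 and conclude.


F(3,4,1) ≡ 4 (mod 7); P is NOT on the curve.

Evaluate F(3, 4, 1) term-by-term (mod 7).
  -3*X**2*Y ↦ -3·9·4·1 = -108
  -2*X**2*Z ↦ -2·9·1·1 = -18
  -X*Y**2 ↦ -1·3·16·1 = -48
  -2*X*Y*Z ↦ -2·3·4·1 = -24
  3*X*Z**2 ↦ 3·3·1·1 = 9
  Y**3 ↦ 1·1·64·1 = 64
  -2*Y**2*Z ↦ -2·1·16·1 = -32
  -3*Y*Z**2 ↦ -3·1·4·1 = -12
  -2*Z**3 ↦ -2·1·1·1 = -2
Sum: F(3, 4, 1) = (-108) + (-18) + (-48) + (-24) + (9) + (64) + (-32) + (-12) + (-2) = -171.
Reducing mod 7: -171 ≡ 4 (mod 7).
Since F(a, b, c) ≡ 4 ≠ 0 (mod 7), P does NOT lie on the curve.


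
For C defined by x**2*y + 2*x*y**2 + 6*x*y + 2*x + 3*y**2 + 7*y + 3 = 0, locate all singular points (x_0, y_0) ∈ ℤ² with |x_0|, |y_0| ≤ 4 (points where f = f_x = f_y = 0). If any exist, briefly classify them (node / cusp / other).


Singular points: {(-1, -1)}; classification: node.

Compute partial derivatives:
  f_x = 2*x*y + 2*y**2 + 6*y + 2.
  f_y = x**2 + 4*x*y + 6*x + 6*y + 7.
Scan x_0 ∈ {−4, ..., 4}. For each x_0, f_y(x_0, y) is a polynomial in y; find its integer roots y ∈ {−4, ..., 4}, then test f_x and f at those candidates.
  x = -4: f_y(-4, y) = -10*y - 1; no integer root y with |y| ≤ 4.
  x = -3: f_y(-3, y) = -6*y - 2; no integer root y with |y| ≤ 4.
  x = -2: f_y(-2, y) = -2*y - 1; no integer root y with |y| ≤ 4.
  x = -1: f_y(-1, y) = 2*y + 2; vanishes at y ∈ {-1}. (-1, -1): f_x = 0, f = 0 — SINGULAR.
  x = 0: f_y(0, y) = 6*y + 7; no integer root y with |y| ≤ 4.
  x = 1: f_y(1, y) = 10*y + 14; no integer root y with |y| ≤ 4.
  x = 2: f_y(2, y) = 14*y + 23; no integer root y with |y| ≤ 4.
  x = 3: f_y(3, y) = 18*y + 34; no integer root y with |y| ≤ 4.
  x = 4: f_y(4, y) = 22*y + 47; no integer root y with |y| ≤ 4.
Only singular point on the grid: (-1, -1).
Classify: substitute x = -1 + u, y = -1 + v and expand: f = u**2*v - u**2 + 2*u*v**2 + v**2.
No constant or linear terms (consistent with a singular point). Quadratic part: -u**2 + v**2. Cubic part: u**2*v + 2*u*v**2.
The quadratic part v**2 - u**2 = (v − u)(v + u) splits into two distinct linear factors, so there are two distinct tangent lines y − -1 = ±(x − -1) — this is a node (ordinary double point).
Classification: node.


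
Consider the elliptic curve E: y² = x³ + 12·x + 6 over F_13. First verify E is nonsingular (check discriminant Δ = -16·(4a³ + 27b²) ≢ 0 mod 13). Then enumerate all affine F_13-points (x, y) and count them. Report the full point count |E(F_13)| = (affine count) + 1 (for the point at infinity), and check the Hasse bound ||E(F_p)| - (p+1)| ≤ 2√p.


Affine points = {(2, 5), (2, 8), (3, 2), (3, 11), (4, 1), (4, 12), (5, 3), (5, 10), (7, 2), (7, 11), (8, 4), (8, 9), (11, 0)}; affine count = 13; |E(F_13)| = 14.

Discriminant check: Δ ∝ 4a³ + 27b² = 4·12³ + 27·6² = 4·1728 + 27·36 ≡ 6 (mod 13). Nonzero ⇒ E is nonsingular.
For each x ∈ F_13, compute rhs = x³ + 12·x + 6 mod 13, then count y ∈ F_13 with y² ≡ rhs.
  x = 0: rhs = 6, matching y values: none (0 points).
  x = 1: rhs = 6, matching y values: none (0 points).
  x = 2: rhs = 12, matching y values: 5, 8 (2 points).
  x = 3: rhs = 4, matching y values: 2, 11 (2 points).
  x = 4: rhs = 1, matching y values: 1, 12 (2 points).
  x = 5: rhs = 9, matching y values: 3, 10 (2 points).
  x = 6: rhs = 8, matching y values: none (0 points).
  x = 7: rhs = 4, matching y values: 2, 11 (2 points).
  x = 8: rhs = 3, matching y values: 4, 9 (2 points).
  x = 9: rhs = 11, matching y values: none (0 points).
  x = 10: rhs = 8, matching y values: none (0 points).
  x = 11: rhs = 0, matching y values: 0 (1 points).
  x = 12: rhs = 6, matching y values: none (0 points).
Total affine count: 13.
Full point count |E(F_13)| = 13 + 1 = 14.
Hasse bound: |14 − (13+1)| = |0| = 0 ≤ 2√13 ≈ 7.2111 ✓.


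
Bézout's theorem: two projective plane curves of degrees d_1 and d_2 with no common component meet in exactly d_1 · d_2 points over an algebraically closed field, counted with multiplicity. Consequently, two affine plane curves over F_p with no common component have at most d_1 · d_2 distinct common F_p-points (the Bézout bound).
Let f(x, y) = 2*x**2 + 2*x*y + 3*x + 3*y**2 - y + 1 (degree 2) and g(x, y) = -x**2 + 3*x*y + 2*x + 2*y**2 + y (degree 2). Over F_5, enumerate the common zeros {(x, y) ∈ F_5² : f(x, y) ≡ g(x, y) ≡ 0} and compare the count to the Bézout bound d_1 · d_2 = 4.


Common zeros: {(2, 0), (2, 4), (3, 2), (3, 3)}; count = 4; Bézout bound = 4.

deg(f) = 2, deg(g) = 2, so Bézout bound = 4.
Scan x ∈ F_5. For each x, list the y ∈ F_5 with f(x, y) ≡ 0 and those with g(x, y) ≡ 0 (mod 5); the common zeros in that column are the intersection.
  x = 0: f ≡ 0 at y ∈ {3, 4}; g ≡ 0 at y ∈ {0, 2}; common: ∅.
  x = 1: f ≡ 0 at y ∈ {1, 2}; g ≡ 0 at y ∈ ∅; common: ∅.
  x = 2: f ≡ 0 at y ∈ {0, 4}; g ≡ 0 at y ∈ {0, 4}; common: {0, 4}.
  x = 3: f ≡ 0 at y ∈ {2, 3}; g ≡ 0 at y ∈ {2, 3}; common: {2, 3}.
  x = 4: f ≡ 0 at y ∈ {0, 1}; g ≡ 0 at y ∈ ∅; common: ∅.
Collecting: common zeros = {(2, 0), (2, 4), (3, 2), (3, 3)}, so the count is 4.
Comparison with the Bézout bound: 4 ≤ 4 = deg(f)·deg(g), as expected for curves with no common component (the bound is attained).


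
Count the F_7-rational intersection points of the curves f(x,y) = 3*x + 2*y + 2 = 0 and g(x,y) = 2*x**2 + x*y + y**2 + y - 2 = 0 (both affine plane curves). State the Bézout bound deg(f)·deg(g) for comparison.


Common zeros: ∅; count = 0; Bézout bound = 2.

deg(f) = 1, deg(g) = 2, so Bézout bound = 2.
Scan x ∈ F_7. For each x, list the y ∈ F_7 with f(x, y) ≡ 0 and those with g(x, y) ≡ 0 (mod 7); the common zeros in that column are the intersection.
  x = 0: f ≡ 0 at y ∈ {6}; g ≡ 0 at y ∈ {1, 5}; common: ∅.
  x = 1: f ≡ 0 at y ∈ {1}; g ≡ 0 at y ∈ {0, 5}; common: ∅.
  x = 2: f ≡ 0 at y ∈ {3}; g ≡ 0 at y ∈ ∅; common: ∅.
  x = 3: f ≡ 0 at y ∈ {5}; g ≡ 0 at y ∈ {1, 2}; common: ∅.
  x = 4: f ≡ 0 at y ∈ {0}; g ≡ 0 at y ∈ ∅; common: ∅.
  x = 5: f ≡ 0 at y ∈ {2}; g ≡ 0 at y ∈ ∅; common: ∅.
  x = 6: f ≡ 0 at y ∈ {4}; g ≡ 0 at y ∈ {0}; common: ∅.
Collecting: common zeros = ∅, so the count is 0.
Comparison with the Bézout bound: 0 ≤ 2 = deg(f)·deg(g), as expected for curves with no common component (the affine F_7-count falls short of the bound because intersections may lie at infinity, over extension fields, or carry multiplicity).


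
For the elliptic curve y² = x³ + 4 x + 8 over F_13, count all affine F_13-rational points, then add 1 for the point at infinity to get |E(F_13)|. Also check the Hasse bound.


Affine points = {(1, 0), (4, 6), (4, 7), (5, 6), (5, 7), (6, 1), (6, 12), (12, 4), (12, 9)}; affine count = 9; |E(F_13)| = 10.

Discriminant check: Δ ∝ 4a³ + 27b² = 4·4³ + 27·8² = 4·64 + 27·64 ≡ 8 (mod 13). Nonzero ⇒ E is nonsingular.
For each x ∈ F_13, compute rhs = x³ + 4·x + 8 mod 13, then count y ∈ F_13 with y² ≡ rhs.
  x = 0: rhs = 8, matching y values: none (0 points).
  x = 1: rhs = 0, matching y values: 0 (1 points).
  x = 2: rhs = 11, matching y values: none (0 points).
  x = 3: rhs = 8, matching y values: none (0 points).
  x = 4: rhs = 10, matching y values: 6, 7 (2 points).
  x = 5: rhs = 10, matching y values: 6, 7 (2 points).
  x = 6: rhs = 1, matching y values: 1, 12 (2 points).
  x = 7: rhs = 2, matching y values: none (0 points).
  x = 8: rhs = 6, matching y values: none (0 points).
  x = 9: rhs = 6, matching y values: none (0 points).
  x = 10: rhs = 8, matching y values: none (0 points).
  x = 11: rhs = 5, matching y values: none (0 points).
  x = 12: rhs = 3, matching y values: 4, 9 (2 points).
Total affine count: 9.
Full point count |E(F_13)| = 9 + 1 = 10.
Hasse bound: |10 − (13+1)| = |-4| = 4 ≤ 2√13 ≈ 7.2111 ✓.


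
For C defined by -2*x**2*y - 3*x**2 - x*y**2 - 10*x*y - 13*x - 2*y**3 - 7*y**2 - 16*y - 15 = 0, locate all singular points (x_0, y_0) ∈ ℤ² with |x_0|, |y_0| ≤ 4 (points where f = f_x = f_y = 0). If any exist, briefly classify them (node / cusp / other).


Singular points: {(-2, -1)}; classification: node.

Compute partial derivatives:
  f_x = -4*x*y - 6*x - y**2 - 10*y - 13.
  f_y = -2*x**2 - 2*x*y - 10*x - 6*y**2 - 14*y - 16.
Scan x_0 ∈ {−4, ..., 4}. For each x_0, f_y(x_0, y) is a polynomial in y; find its integer roots y ∈ {−4, ..., 4}, then test f_x and f at those candidates.
  x = -4: f_y(-4, y) = -6*y**2 - 6*y - 8; no integer root y with |y| ≤ 4.
  x = -3: f_y(-3, y) = -6*y**2 - 8*y - 4; no integer root y with |y| ≤ 4.
  x = -2: f_y(-2, y) = -6*y**2 - 10*y - 4; vanishes at y ∈ {-1}. (-2, -1): f_x = 0, f = 0 — SINGULAR.
  x = -1: f_y(-1, y) = -6*y**2 - 12*y - 8; no integer root y with |y| ≤ 4.
  x = 0: f_y(0, y) = -6*y**2 - 14*y - 16; no integer root y with |y| ≤ 4.
  x = 1: f_y(1, y) = -6*y**2 - 16*y - 28; no integer root y with |y| ≤ 4.
  x = 2: f_y(2, y) = -6*y**2 - 18*y - 44; no integer root y with |y| ≤ 4.
  x = 3: f_y(3, y) = -6*y**2 - 20*y - 64; no integer root y with |y| ≤ 4.
  x = 4: f_y(4, y) = -6*y**2 - 22*y - 88; no integer root y with |y| ≤ 4.
Only singular point on the grid: (-2, -1).
Classify: substitute x = -2 + u, y = -1 + v and expand: f = -2*u**2*v - u**2 - u*v**2 - 2*v**3 + v**2.
No constant or linear terms (consistent with a singular point). Quadratic part: -u**2 + v**2. Cubic part: -2*u**2*v - u*v**2 - 2*v**3.
The quadratic part v**2 - u**2 = (v − u)(v + u) splits into two distinct linear factors, so there are two distinct tangent lines y − -1 = ±(x − -2) — this is a node (ordinary double point).
Classification: node.


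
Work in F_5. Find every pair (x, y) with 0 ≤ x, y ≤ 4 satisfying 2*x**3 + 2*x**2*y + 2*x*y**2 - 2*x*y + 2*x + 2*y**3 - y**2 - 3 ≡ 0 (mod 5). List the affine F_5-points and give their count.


Affine F_5-points: {(1, 4), (2, 3), (4, 2)}; count = 3.

For each of the 25 pairs (x, y) ∈ F_5², evaluate f(x, y) mod 5. Record the zeros.
  x = 0: [0↦2, 1↦3, 2↦4, 3↦2, 4↦4]  zeros at y ∈ ∅
  x = 1: [0↦1, 1↦4, 2↦1, 3↦4, 4↦0]  zeros at y ∈ {4}
  x = 2: [0↦2, 1↦1, 2↦3, 3↦0, 4↦4]  zeros at y ∈ {3}
  x = 3: [0↦2, 1↦1, 2↦2, 3↦2, 4↦3]  zeros at y ∈ ∅
  x = 4: [0↦3, 1↦1, 2↦0, 3↦2, 4↦4]  zeros at y ∈ {2}
Collecting zeros: affine points = {(1, 4), (2, 3), (4, 2)}.
Total count |C(F_5)_aff| = 3.


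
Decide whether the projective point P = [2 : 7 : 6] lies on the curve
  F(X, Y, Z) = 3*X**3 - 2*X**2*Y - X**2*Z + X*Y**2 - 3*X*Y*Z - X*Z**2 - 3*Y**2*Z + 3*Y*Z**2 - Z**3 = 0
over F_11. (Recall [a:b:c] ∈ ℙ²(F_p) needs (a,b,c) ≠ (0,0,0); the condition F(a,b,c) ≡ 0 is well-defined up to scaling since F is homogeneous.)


F(2,7,6) ≡ 3 (mod 11); P is NOT on the curve.

Evaluate F(2, 7, 6) term-by-term (mod 11).
  3*X**3 ↦ 3·8·1·1 = 24
  -2*X**2*Y ↦ -2·4·7·1 = -56
  -X**2*Z ↦ -1·4·1·6 = -24
  X*Y**2 ↦ 1·2·49·1 = 98
  -3*X*Y*Z ↦ -3·2·7·6 = -252
  -X*Z**2 ↦ -1·2·1·36 = -72
  -3*Y**2*Z ↦ -3·1·49·6 = -882
  3*Y*Z**2 ↦ 3·1·7·36 = 756
  -Z**3 ↦ -1·1·1·216 = -216
Sum: F(2, 7, 6) = (24) + (-56) + (-24) + (98) + (-252) + (-72) + (-882) + (756) + (-216) = -624.
Reducing mod 11: -624 ≡ 3 (mod 11).
Since F(a, b, c) ≡ 3 ≠ 0 (mod 11), P does NOT lie on the curve.


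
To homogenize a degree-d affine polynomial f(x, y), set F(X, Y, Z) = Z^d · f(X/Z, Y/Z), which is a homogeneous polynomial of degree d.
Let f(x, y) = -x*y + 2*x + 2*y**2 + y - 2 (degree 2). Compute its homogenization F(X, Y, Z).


F(X, Y, Z) = -X*Y + 2*X*Z + 2*Y**2 + Y*Z - 2*Z**2

deg(f) = 2.
Substitute x = X/Z, y = Y/Z into f, then multiply by Z^2.
  monomial -1·x^1·y^1 ↦ -1·X^1·Y^1·Z^0.
  monomial 2·x^1·y^0 ↦ 2·X^1·Y^0·Z^1.
  monomial 2·x^0·y^2 ↦ 2·X^0·Y^2·Z^0.
  monomial 1·x^0·y^1 ↦ 1·X^0·Y^1·Z^1.
  monomial -2·x^0·y^0 ↦ -2·X^0·Y^0·Z^2.
Collecting: F(X, Y, Z) = -X*Y + 2*X*Z + 2*Y**2 + Y*Z - 2*Z**2.


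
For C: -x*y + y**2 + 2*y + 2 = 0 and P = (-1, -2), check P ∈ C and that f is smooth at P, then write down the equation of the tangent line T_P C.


Tangent line at P: 2*x - y = 0.

Step 1: f(-1, -2) = 0, so P lies on C.
Step 2: partial derivatives
  f_x(x, y) = -y, f_y(x, y) = -x + 2*y + 2.
  f_x(P) = 2, f_y(P) = -1 (gradient nonzero, so P is smooth).
Step 3: tangent line at P: 2·(x − -1) + -1·(y − -2) = 0.
Expanding: 2*x - y = 0.


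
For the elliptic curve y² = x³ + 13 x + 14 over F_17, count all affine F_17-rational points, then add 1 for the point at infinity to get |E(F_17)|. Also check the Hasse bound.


Affine points = {(5, 0), (6, 6), (6, 11), (8, 1), (8, 16), (11, 3), (11, 14), (13, 0), (14, 4), (14, 13), (16, 0)}; affine count = 11; |E(F_17)| = 12.

Discriminant check: Δ ∝ 4a³ + 27b² = 4·13³ + 27·14² = 4·2197 + 27·196 ≡ 4 (mod 17). Nonzero ⇒ E is nonsingular.
For each x ∈ F_17, compute rhs = x³ + 13·x + 14 mod 17, then count y ∈ F_17 with y² ≡ rhs.
  x = 0: rhs = 14, matching y values: none (0 points).
  x = 1: rhs = 11, matching y values: none (0 points).
  x = 2: rhs = 14, matching y values: none (0 points).
  x = 3: rhs = 12, matching y values: none (0 points).
  x = 4: rhs = 11, matching y values: none (0 points).
  x = 5: rhs = 0, matching y values: 0 (1 points).
  x = 6: rhs = 2, matching y values: 6, 11 (2 points).
  x = 7: rhs = 6, matching y values: none (0 points).
  x = 8: rhs = 1, matching y values: 1, 16 (2 points).
  x = 9: rhs = 10, matching y values: none (0 points).
  x = 10: rhs = 5, matching y values: none (0 points).
  x = 11: rhs = 9, matching y values: 3, 14 (2 points).
  x = 12: rhs = 11, matching y values: none (0 points).
  x = 13: rhs = 0, matching y values: 0 (1 points).
  x = 14: rhs = 16, matching y values: 4, 13 (2 points).
  x = 15: rhs = 14, matching y values: none (0 points).
  x = 16: rhs = 0, matching y values: 0 (1 points).
Total affine count: 11.
Full point count |E(F_17)| = 11 + 1 = 12.
Hasse bound: |12 − (17+1)| = |-6| = 6 ≤ 2√17 ≈ 8.2462 ✓.


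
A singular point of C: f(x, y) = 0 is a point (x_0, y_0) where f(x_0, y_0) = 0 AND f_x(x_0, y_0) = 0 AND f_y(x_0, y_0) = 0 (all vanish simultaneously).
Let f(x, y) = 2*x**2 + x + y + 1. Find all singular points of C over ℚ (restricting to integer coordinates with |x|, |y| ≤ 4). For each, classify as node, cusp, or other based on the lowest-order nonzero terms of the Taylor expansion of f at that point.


No singular points in the scanned grid; C is smooth there.

Compute partial derivatives:
  f_x = 4*x + 1.
  f_y = 1.
f_y = 1 is a nonzero constant, so f_y never vanishes: no point (x, y) can satisfy f = f_x = f_y = 0. In particular no (x, y) ∈ {−4, ..., 4}² is singular; the curve is smooth.


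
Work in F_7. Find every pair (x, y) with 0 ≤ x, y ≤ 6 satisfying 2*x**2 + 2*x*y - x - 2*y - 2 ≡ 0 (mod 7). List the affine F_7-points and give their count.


Affine F_7-points: {(0, 6), (2, 5), (3, 2), (4, 5), (5, 6), (6, 2)}; count = 6.

For each of the 49 pairs (x, y) ∈ F_7², evaluate f(x, y) mod 7. Record the zeros.
  x = 0: [0↦5, 1↦3, 2↦1, 3↦6, 4↦4, 5↦2, 6↦0]  zeros at y ∈ {6}
  x = 1: [0↦6, 1↦6, 2↦6, 3↦6, 4↦6, 5↦6, 6↦6]  zeros at y ∈ ∅
  x = 2: [0↦4, 1↦6, 2↦1, 3↦3, 4↦5, 5↦0, 6↦2]  zeros at y ∈ {5}
  x = 3: [0↦6, 1↦3, 2↦0, 3↦4, 4↦1, 5↦5, 6↦2]  zeros at y ∈ {2}
  x = 4: [0↦5, 1↦4, 2↦3, 3↦2, 4↦1, 5↦0, 6↦6]  zeros at y ∈ {5}
  x = 5: [0↦1, 1↦2, 2↦3, 3↦4, 4↦5, 5↦6, 6↦0]  zeros at y ∈ {6}
  x = 6: [0↦1, 1↦4, 2↦0, 3↦3, 4↦6, 5↦2, 6↦5]  zeros at y ∈ {2}
Collecting zeros: affine points = {(0, 6), (2, 5), (3, 2), (4, 5), (5, 6), (6, 2)}.
Total count |C(F_7)_aff| = 6.


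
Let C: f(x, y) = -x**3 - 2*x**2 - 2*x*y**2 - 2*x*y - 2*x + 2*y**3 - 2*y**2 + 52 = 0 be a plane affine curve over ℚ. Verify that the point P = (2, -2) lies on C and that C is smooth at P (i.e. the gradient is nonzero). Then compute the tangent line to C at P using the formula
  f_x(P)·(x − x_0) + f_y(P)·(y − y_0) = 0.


Tangent line at P: -26*x + 44*y + 140 = 0.

Step 1: f(2, -2) = 0, so P lies on C.
Step 2: partial derivatives
  f_x(x, y) = -3*x**2 - 4*x - 2*y**2 - 2*y - 2, f_y(x, y) = -4*x*y - 2*x + 6*y**2 - 4*y.
  f_x(P) = -26, f_y(P) = 44 (gradient nonzero, so P is smooth).
Step 3: tangent line at P: -26·(x − 2) + 44·(y − -2) = 0.
Expanding: -26*x + 44*y + 140 = 0.


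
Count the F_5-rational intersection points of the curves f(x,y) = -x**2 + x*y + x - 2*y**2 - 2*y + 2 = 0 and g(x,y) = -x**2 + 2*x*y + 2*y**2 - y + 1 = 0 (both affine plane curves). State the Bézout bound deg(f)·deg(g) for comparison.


Common zeros: {(3, 2), (4, 0)}; count = 2; Bézout bound = 4.

deg(f) = 2, deg(g) = 2, so Bézout bound = 4.
Scan x ∈ F_5. For each x, list the y ∈ F_5 with f(x, y) ≡ 0 and those with g(x, y) ≡ 0 (mod 5); the common zeros in that column are the intersection.
  x = 0: f ≡ 0 at y ∈ {2}; g ≡ 0 at y ∈ ∅; common: ∅.
  x = 1: f ≡ 0 at y ∈ ∅; g ≡ 0 at y ∈ {0, 2}; common: ∅.
  x = 2: f ≡ 0 at y ∈ {0}; g ≡ 0 at y ∈ ∅; common: ∅.
  x = 3: f ≡ 0 at y ∈ {1, 2}; g ≡ 0 at y ∈ {2, 3}; common: {2}.
  x = 4: f ≡ 0 at y ∈ {0, 1}; g ≡ 0 at y ∈ {0, 4}; common: {0}.
Collecting: common zeros = {(3, 2), (4, 0)}, so the count is 2.
Comparison with the Bézout bound: 2 ≤ 4 = deg(f)·deg(g), as expected for curves with no common component (the affine F_5-count falls short of the bound because intersections may lie at infinity, over extension fields, or carry multiplicity).


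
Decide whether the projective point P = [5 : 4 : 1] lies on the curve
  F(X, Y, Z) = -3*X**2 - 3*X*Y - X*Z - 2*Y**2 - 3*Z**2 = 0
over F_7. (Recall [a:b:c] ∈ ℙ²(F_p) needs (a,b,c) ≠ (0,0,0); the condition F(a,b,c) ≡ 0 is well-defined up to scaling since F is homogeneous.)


F(5,4,1) ≡ 0 (mod 7); P is on the curve.

Evaluate F(5, 4, 1) term-by-term (mod 7).
  -3*X**2 ↦ -3·25·1·1 = -75
  -3*X*Y ↦ -3·5·4·1 = -60
  -X*Z ↦ -1·5·1·1 = -5
  -2*Y**2 ↦ -2·1·16·1 = -32
  -3*Z**2 ↦ -3·1·1·1 = -3
Sum: F(5, 4, 1) = (-75) + (-60) + (-5) + (-32) + (-3) = -175.
Reducing mod 7: -175 ≡ 0 (mod 7).
Since F(a, b, c) ≡ 0 (mod 7), P lies on the curve.


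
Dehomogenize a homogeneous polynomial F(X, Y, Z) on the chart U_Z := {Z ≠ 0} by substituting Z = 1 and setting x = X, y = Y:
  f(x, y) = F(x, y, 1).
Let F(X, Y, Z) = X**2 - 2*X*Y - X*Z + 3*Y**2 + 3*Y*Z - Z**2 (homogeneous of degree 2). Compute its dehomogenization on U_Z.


f(x, y) = x**2 - 2*x*y - x + 3*y**2 + 3*y - 1

On U_Z we set Z = 1. Each monomial c·X^i·Y^j·Z^k in F becomes c·x^i·y^j·1^k = c·x^i·y^j.
Substituting Z = 1: F(X, Y, 1) = x**2 - 2*x*y - x + 3*y**2 + 3*y - 1.
Note: deg(f) ≤ deg(F) = 2; strict inequality happens when F is divisible by Z (lost terms).


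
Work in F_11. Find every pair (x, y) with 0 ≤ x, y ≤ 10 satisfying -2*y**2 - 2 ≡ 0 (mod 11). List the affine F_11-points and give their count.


Affine F_11-points: ∅; count = 0.

For each of the 121 pairs (x, y) ∈ F_11², evaluate f(x, y) mod 11. Record the zeros.
  x = 0: [0↦9, 1↦7, 2↦1, 3↦2, 4↦10, 5↦3, 6↦3, 7↦10, 8↦2, 9↦1, 10↦7]  zeros at y ∈ ∅
  x = 1: [0↦9, 1↦7, 2↦1, 3↦2, 4↦10, 5↦3, 6↦3, 7↦10, 8↦2, 9↦1, 10↦7]  zeros at y ∈ ∅
  x = 2: [0↦9, 1↦7, 2↦1, 3↦2, 4↦10, 5↦3, 6↦3, 7↦10, 8↦2, 9↦1, 10↦7]  zeros at y ∈ ∅
  x = 3: [0↦9, 1↦7, 2↦1, 3↦2, 4↦10, 5↦3, 6↦3, 7↦10, 8↦2, 9↦1, 10↦7]  zeros at y ∈ ∅
  x = 4: [0↦9, 1↦7, 2↦1, 3↦2, 4↦10, 5↦3, 6↦3, 7↦10, 8↦2, 9↦1, 10↦7]  zeros at y ∈ ∅
  x = 5: [0↦9, 1↦7, 2↦1, 3↦2, 4↦10, 5↦3, 6↦3, 7↦10, 8↦2, 9↦1, 10↦7]  zeros at y ∈ ∅
  x = 6: [0↦9, 1↦7, 2↦1, 3↦2, 4↦10, 5↦3, 6↦3, 7↦10, 8↦2, 9↦1, 10↦7]  zeros at y ∈ ∅
  x = 7: [0↦9, 1↦7, 2↦1, 3↦2, 4↦10, 5↦3, 6↦3, 7↦10, 8↦2, 9↦1, 10↦7]  zeros at y ∈ ∅
  x = 8: [0↦9, 1↦7, 2↦1, 3↦2, 4↦10, 5↦3, 6↦3, 7↦10, 8↦2, 9↦1, 10↦7]  zeros at y ∈ ∅
  x = 9: [0↦9, 1↦7, 2↦1, 3↦2, 4↦10, 5↦3, 6↦3, 7↦10, 8↦2, 9↦1, 10↦7]  zeros at y ∈ ∅
  x = 10: [0↦9, 1↦7, 2↦1, 3↦2, 4↦10, 5↦3, 6↦3, 7↦10, 8↦2, 9↦1, 10↦7]  zeros at y ∈ ∅
Collecting zeros: affine points = ∅.
Total count |C(F_11)_aff| = 0.
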